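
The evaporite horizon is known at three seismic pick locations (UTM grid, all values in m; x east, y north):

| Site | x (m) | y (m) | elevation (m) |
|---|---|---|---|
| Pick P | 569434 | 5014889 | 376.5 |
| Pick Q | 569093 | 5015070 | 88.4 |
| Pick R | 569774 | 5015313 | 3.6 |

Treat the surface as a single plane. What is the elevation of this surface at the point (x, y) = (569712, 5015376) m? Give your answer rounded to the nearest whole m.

Let the plane be z = a·x + b·y + c.
Pick Q−Pick P: −341a + 181b = −288.1;  Pick R−Pick P: 340a + 424b = −372.9.
Solving gives a = 0.26517776, b = −1.09212367.
Then c = 376.5 − a·569434 − b·5014889 = 5326254.26.
At (569712, 5015376): z = 151075.0 − 5477410.9 + 5326254.26 = -81.6 m.

-82 m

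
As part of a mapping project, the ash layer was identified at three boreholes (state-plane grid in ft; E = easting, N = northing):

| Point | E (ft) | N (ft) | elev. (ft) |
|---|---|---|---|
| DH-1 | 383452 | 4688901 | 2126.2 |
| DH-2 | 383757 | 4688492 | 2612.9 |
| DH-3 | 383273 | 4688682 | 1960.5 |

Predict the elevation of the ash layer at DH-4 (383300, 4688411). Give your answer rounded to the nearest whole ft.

Two edge vectors: DH-1→DH-2 = (305, -409, 486.7), DH-1→DH-3 = (-179, -219, -165.7).
Normal n = (DH-1→DH-2) × (DH-1→DH-3) = (174358.6, -36580.8, -140006).
So ∂z/∂E = −n_x/n_z = 1.24536520 and ∂z/∂N = −n_y/n_z = −0.26128023.
Intercept c from DH-1: 2126.2 − 477537.78 + 1225117.14 = 749705.56.
At (383300, 4688411): z = 477348.5 − 1224989.1 + 749705.56 = 2064.9 ft.

2065 ft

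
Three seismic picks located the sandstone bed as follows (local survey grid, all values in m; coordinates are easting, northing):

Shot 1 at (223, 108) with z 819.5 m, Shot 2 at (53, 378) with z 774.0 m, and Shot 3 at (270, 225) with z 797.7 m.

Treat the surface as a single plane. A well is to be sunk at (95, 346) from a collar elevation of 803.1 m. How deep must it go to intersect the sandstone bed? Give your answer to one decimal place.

24.1 m

Two edge vectors: Shot 1→Shot 2 = (-170, 270, -45.5), Shot 1→Shot 3 = (47, 117, -21.8).
Normal n = (Shot 1→Shot 2) × (Shot 1→Shot 3) = (-562.5, -5844.5, -32580).
So ∂z/∂easting = −n_x/n_z = −0.01727 and ∂z/∂northing = −n_y/n_z = −0.17939.
Intercept c from Shot 1: 819.5 + 3.85 + 19.37 = 842.72.
At (95, 346): z_contact = −1.64 − 62.07 + 842.72 = 779.02 m.
Depth below ground = 803.1 − 779.02 = 24.1 m.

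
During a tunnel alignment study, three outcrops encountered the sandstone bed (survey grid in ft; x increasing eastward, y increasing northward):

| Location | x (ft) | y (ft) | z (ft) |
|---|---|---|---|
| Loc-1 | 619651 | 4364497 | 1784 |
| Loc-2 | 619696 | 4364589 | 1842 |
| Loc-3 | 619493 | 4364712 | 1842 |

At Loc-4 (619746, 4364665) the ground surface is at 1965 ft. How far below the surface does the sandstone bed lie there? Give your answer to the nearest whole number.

Let the plane be z = a·x + b·y + c.
Loc-2−Loc-1: 45a + 92b = 58;  Loc-3−Loc-1: −158a + 215b = 58.
Solving gives a = 0.29465945, b = 0.48630788.
Then c = 1784 − a·619651 − b·4364497 = −2303291.29.
At (619746, 4364665): z_contact = 182614.0 + 2122571.0 − 2303291.29 = 1893.7 ft.
Depth below ground = 1965 − 1893.7 = 71 ft.

71 ft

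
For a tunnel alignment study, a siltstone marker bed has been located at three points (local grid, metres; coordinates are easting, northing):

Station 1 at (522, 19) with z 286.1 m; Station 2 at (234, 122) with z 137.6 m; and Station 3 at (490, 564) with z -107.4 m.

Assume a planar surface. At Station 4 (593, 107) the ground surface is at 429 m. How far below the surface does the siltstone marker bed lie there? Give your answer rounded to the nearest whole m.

186 m

Two edge vectors: Station 1→Station 2 = (-288, 103, -148.5), Station 1→Station 3 = (-32, 545, -393.5).
Normal n = (Station 1→Station 2) × (Station 1→Station 3) = (40402, -108576, -153664).
So ∂z/∂easting = −n_x/n_z = 0.26292 and ∂z/∂northing = −n_y/n_z = −0.70658.
Intercept c from Station 1: 286.1 − 137.25 + 13.43 = 162.28.
At (593, 107): z_contact = 155.9 − 75.6 + 162.28 = 242.6 m.
Depth below ground = 429 − 242.6 = 186 m.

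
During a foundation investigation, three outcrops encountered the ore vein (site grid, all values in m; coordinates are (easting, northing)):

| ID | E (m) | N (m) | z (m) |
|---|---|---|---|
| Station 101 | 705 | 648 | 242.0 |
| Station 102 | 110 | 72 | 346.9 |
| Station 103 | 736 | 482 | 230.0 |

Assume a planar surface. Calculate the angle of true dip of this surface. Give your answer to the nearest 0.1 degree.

Let the plane be z = a·E + b·N + c.
Station 102−Station 101: −595a − 576b = 104.9;  Station 103−Station 101: 31a − 166b = −12.
Solving gives a = −0.20858, b = 0.03334.
Gradient magnitude |∇z| = √(a² + b²) = √(0.04350 + 0.00111) = 0.21122.
True dip = arctan(0.21122) = 11.9°, dipping toward E (azimuth ≈ 099°).

11.9°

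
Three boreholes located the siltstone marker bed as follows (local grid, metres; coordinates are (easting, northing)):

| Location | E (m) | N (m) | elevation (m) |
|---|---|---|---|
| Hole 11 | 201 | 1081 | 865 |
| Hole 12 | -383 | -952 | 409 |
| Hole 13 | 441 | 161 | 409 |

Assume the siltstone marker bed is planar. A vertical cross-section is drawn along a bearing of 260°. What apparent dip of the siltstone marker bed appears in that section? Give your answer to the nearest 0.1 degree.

23.0°

Two edge vectors: Hole 11→Hole 12 = (-584, -2033, -456), Hole 11→Hole 13 = (240, -920, -456).
Normal n = (Hole 11→Hole 12) × (Hole 11→Hole 13) = (507528, -375744, 1025200).
So ∂z/∂E = −n_x/n_z = −0.49505 and ∂z/∂N = −n_y/n_z = 0.36651.
Unit vector along 260° is (sin 260°, cos 260°) = (-0.9848, -0.1736).
Slope in that direction = a·(-0.9848) + b·(-0.1736) = 0.42389.
Apparent dip = arctan|0.42389| = 23.0° (true dip is 31.6°, so apparent ≤ true as expected).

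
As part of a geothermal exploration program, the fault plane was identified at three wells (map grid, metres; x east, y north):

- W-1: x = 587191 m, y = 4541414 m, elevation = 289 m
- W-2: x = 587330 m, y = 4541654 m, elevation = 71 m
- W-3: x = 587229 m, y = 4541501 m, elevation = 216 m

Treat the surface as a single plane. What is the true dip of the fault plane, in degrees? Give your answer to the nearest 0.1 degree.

Two edge vectors: W-1→W-2 = (139, 240, -218), W-1→W-3 = (38, 87, -73).
Normal n = (W-1→W-2) × (W-1→W-3) = (1446, 1863, 2973).
So ∂z/∂x = −n_x/n_z = −0.48638 and ∂z/∂y = −n_y/n_z = −0.62664.
Gradient magnitude |∇z| = √(a² + b²) = √(0.23656 + 0.39268) = 0.79325.
True dip = arctan(0.79325) = 38.4°, dipping toward NE (azimuth ≈ 038°).

38.4°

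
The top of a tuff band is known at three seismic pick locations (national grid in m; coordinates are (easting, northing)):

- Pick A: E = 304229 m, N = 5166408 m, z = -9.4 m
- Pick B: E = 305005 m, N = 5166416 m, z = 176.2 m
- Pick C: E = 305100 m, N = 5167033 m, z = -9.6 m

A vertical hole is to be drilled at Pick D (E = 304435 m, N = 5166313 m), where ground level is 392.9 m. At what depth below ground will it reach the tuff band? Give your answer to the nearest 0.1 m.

Two edge vectors: Pick A→Pick B = (776, 8, 185.6), Pick A→Pick C = (871, 625, -0.2).
Normal n = (Pick A→Pick B) × (Pick A→Pick C) = (-116001.6, 161812.8, 478032).
So ∂z/∂E = −n_x/n_z = 0.242664926 and ∂z/∂N = −n_y/n_z = −0.338497841.
Intercept c from Pick A: -9.4 − 73825.71 + 1748817.95 = 1674982.85.
At (304435, 5166313): z_contact = 73875.70 − 1748785.80 + 1674982.85 = 72.75 m.
Depth below ground = 392.9 − 72.75 = 320.2 m.

320.2 m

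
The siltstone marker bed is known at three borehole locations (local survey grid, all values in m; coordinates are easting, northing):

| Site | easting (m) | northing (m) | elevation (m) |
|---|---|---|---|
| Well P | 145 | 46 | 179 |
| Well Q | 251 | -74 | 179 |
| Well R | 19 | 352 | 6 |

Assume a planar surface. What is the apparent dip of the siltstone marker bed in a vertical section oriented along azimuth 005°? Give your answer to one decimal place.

Let the plane be z = a·easting + b·northing + c.
Well Q−Well P: 106a − 120b = 0;  Well R−Well P: −126a + 306b = −173.
Solving gives a = −1.19889, b = −1.05902.
Unit vector along 005° is (sin 5°, cos 5°) = (0.0872, 0.9962).
Slope in that direction = a·(0.0872) + b·(0.9962) = −1.15948.
Apparent dip = arctan|1.15948| = 49.2° (true dip is 58.0°, so apparent ≤ true as expected).

49.2°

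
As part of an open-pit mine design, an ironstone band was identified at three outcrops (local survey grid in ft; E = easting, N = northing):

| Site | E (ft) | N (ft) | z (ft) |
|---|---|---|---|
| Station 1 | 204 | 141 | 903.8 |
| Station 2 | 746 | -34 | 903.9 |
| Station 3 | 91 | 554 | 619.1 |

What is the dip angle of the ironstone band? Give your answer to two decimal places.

38.47°

Let the plane be z = a·E + b·N + c.
Station 2−Station 1: 542a − 175b = 0.1;  Station 3−Station 1: −113a + 413b = −284.7.
Solving gives a = −0.24394, b = −0.75609.
Gradient magnitude |∇z| = √(a² + b²) = √(0.05951 + 0.57167) = 0.79447.
True dip = arctan(0.79447) = 38.47°, dipping toward NNE (azimuth ≈ 018°).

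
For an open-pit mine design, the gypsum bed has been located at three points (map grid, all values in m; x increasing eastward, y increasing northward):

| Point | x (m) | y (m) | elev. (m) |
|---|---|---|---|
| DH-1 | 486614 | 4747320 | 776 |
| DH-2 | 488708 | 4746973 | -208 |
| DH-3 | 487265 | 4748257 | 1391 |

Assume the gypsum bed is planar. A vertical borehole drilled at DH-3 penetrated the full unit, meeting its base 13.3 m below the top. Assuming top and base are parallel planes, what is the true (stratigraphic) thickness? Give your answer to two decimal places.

9.70 m

Two edge vectors: DH-1→DH-2 = (2094, -347, -984), DH-1→DH-3 = (651, 937, 615).
Normal n = (DH-1→DH-2) × (DH-1→DH-3) = (708603, -1928394, 2187975).
So ∂z/∂x = −n_x/n_z = −0.32386 and ∂z/∂y = −n_y/n_z = 0.88136.
|∇z| = √(a²+b²) = 0.93898, so dip δ = arctan(0.93898) = 43.20°.
True thickness = vertical thickness × cos δ = 13.3 × cos 43.20° = 9.70 m.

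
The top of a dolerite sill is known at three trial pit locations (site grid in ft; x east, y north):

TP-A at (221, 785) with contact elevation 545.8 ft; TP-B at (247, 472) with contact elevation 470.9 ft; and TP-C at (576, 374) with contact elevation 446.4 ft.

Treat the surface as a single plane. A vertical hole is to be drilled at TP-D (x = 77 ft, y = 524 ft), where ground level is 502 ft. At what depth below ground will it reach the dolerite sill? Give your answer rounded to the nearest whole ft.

18 ft

Let the plane be z = a·x + b·y + c.
TP-B−TP-A: 26a − 313b = −74.9;  TP-C−TP-A: 355a − 411b = −99.4.
Solving gives a = −0.00327, b = 0.23903.
Then c = 545.8 − a·221 − b·785 = 358.89.
At (77, 524): z_contact = −0.3 + 125.2 + 358.89 = 483.9 ft.
Depth below ground = 502 − 483.9 = 18 ft.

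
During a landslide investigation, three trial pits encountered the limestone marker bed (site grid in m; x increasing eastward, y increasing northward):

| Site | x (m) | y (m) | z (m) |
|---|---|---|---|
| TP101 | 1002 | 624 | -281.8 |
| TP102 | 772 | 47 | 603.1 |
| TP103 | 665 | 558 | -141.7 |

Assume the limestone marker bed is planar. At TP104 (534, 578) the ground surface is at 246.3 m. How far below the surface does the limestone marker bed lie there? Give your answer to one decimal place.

Two edge vectors: TP101→TP102 = (-230, -577, 884.9), TP101→TP103 = (-337, -66, 140.1).
Normal n = (TP101→TP102) × (TP101→TP103) = (-22434.3, -265988.3, -179269).
So ∂z/∂x = −n_x/n_z = −0.125143 and ∂z/∂y = −n_y/n_z = −1.483738.
Intercept c from TP101: -281.8 + 125.39 + 925.85 = 769.45.
At (534, 578): z_contact = −66.83 − 857.60 + 769.45 = -154.98 m.
Depth below ground = 246.3 − (-154.98) = 401.3 m.

401.3 m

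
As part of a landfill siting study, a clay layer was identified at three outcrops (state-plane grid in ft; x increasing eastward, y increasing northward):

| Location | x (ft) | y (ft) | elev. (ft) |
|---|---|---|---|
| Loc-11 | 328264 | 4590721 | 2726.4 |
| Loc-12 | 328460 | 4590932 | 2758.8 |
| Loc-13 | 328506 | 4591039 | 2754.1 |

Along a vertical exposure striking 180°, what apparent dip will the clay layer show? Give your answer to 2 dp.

Two edge vectors: Loc-11→Loc-12 = (196, 211, 32.4), Loc-11→Loc-13 = (242, 318, 27.7).
Normal n = (Loc-11→Loc-12) × (Loc-11→Loc-13) = (-4458.5, 2411.6, 11266).
So ∂z/∂x = −n_x/n_z = 0.39575 and ∂z/∂y = −n_y/n_z = −0.21406.
Unit vector along 180° is (sin 180°, cos 180°) = (0.0000, -1.0000).
Slope in that direction = a·(0.0000) + b·(-1.0000) = 0.21406.
Apparent dip = arctan|0.21406| = 12.08° (true dip is 24.2°, so apparent ≤ true as expected).

12.08°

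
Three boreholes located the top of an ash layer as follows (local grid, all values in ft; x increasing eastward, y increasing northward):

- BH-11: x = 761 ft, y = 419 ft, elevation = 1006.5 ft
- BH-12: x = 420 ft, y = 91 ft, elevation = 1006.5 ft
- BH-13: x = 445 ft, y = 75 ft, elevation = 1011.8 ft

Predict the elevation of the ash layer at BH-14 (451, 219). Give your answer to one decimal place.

Two edge vectors: BH-11→BH-12 = (-341, -328, 0), BH-11→BH-13 = (-316, -344, 5.3).
Normal n = (BH-11→BH-12) × (BH-11→BH-13) = (-1738.4, 1807.3, 13656).
So ∂z/∂x = −n_x/n_z = 0.12730 and ∂z/∂y = −n_y/n_z = −0.13234.
Intercept c from BH-11: 1006.5 − 96.87 + 55.45 = 965.08.
At (451, 219): z = 57.4 − 29.0 + 965.08 = 993.5 ft.

993.5 ft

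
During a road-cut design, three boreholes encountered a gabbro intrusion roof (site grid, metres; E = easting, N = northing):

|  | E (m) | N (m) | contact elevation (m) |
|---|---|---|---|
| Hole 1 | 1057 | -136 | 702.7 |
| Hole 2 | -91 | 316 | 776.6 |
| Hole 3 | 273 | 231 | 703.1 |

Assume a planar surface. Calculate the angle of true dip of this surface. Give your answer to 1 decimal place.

43.5°

Two edge vectors: Hole 1→Hole 2 = (-1148, 452, 73.9), Hole 1→Hole 3 = (-784, 367, 0.4).
Normal n = (Hole 1→Hole 2) × (Hole 1→Hole 3) = (-26940.5, -57478.4, -66948).
So ∂z/∂E = −n_x/n_z = −0.40241 and ∂z/∂N = −n_y/n_z = −0.85855.
Gradient magnitude |∇z| = √(a² + b²) = √(0.16193 + 0.73711) = 0.94818.
True dip = arctan(0.94818) = 43.5°, dipping toward NNE (azimuth ≈ 025°).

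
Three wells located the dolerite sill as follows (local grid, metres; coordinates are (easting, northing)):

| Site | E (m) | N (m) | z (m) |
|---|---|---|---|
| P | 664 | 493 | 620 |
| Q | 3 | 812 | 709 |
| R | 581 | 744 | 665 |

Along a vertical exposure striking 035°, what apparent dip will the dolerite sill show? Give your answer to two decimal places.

5.63°

Two edge vectors: P→Q = (-661, 319, 89), P→R = (-83, 251, 45).
Normal n = (P→Q) × (P→R) = (-7984, 22358, -139434).
So ∂z/∂E = −n_x/n_z = −0.05726 and ∂z/∂N = −n_y/n_z = 0.16035.
Unit vector along 035° is (sin 35°, cos 35°) = (0.5736, 0.8192).
Slope in that direction = a·(0.5736) + b·(0.8192) = 0.09851.
Apparent dip = arctan|0.09851| = 5.63° (true dip is 9.7°, so apparent ≤ true as expected).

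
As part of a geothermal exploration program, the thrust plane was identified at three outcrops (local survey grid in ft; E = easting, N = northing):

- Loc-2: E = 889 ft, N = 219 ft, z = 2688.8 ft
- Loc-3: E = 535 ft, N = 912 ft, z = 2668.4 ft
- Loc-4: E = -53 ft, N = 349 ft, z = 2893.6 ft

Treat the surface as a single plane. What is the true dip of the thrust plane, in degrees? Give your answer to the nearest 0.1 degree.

Let the plane be z = a·E + b·N + c.
Loc-3−Loc-2: −354a + 693b = −20.4;  Loc-4−Loc-2: −942a + 130b = 204.8.
Solving gives a = −0.23827, b = −0.15115.
Gradient magnitude |∇z| = √(a² + b²) = √(0.05677 + 0.02285) = 0.28217.
True dip = arctan(0.28217) = 15.8°, dipping toward ENE (azimuth ≈ 058°).

15.8°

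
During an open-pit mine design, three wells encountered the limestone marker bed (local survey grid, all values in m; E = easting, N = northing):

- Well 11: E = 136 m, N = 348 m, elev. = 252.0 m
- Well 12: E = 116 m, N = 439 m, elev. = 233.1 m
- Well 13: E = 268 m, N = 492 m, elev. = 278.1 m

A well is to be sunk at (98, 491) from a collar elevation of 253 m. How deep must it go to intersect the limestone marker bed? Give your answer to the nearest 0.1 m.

Let the plane be z = a·E + b·N + c.
Well 12−Well 11: −20a + 91b = −18.9;  Well 13−Well 11: 132a + 144b = 26.1.
Solving gives a = 0.34224, b = −0.13247.
Then c = 252 − a·136 − b·348 = 251.56.
At (98, 491): z_contact = 33.54 − 65.04 + 251.56 = 220.05 m.
Depth below ground = 253 − 220.05 = 32.9 m.

32.9 m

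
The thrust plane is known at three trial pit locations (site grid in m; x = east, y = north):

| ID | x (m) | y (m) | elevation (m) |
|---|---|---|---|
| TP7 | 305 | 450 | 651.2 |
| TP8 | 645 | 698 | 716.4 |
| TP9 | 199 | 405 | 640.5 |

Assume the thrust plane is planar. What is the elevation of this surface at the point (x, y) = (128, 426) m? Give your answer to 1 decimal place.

648.6 m

Let the plane be z = a·x + b·y + c.
TP8−TP7: 340a + 248b = 65.2;  TP9−TP7: −106a − 45b = −10.7.
Solving gives a = −0.02552, b = 0.29789.
Then c = 651.2 − a·305 − b·450 = 524.93.
At (128, 426): z = −3.3 + 126.9 + 524.93 = 648.6 m.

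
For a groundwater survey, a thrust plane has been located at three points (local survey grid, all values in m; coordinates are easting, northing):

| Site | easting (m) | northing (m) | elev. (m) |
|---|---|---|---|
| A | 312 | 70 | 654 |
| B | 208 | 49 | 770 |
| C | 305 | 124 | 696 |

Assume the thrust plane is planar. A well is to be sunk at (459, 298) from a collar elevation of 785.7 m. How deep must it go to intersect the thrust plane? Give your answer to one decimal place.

173.3 m

Let the plane be z = a·easting + b·northing + c.
B−A: −104a − 21b = 116;  C−A: −7a + 54b = 42.
Solving gives a = −1.23998, b = 0.61704.
Then c = 654 − a·312 − b·70 = 997.68.
At (459, 298): z_contact = −569.15 + 183.88 + 997.68 = 612.41 m.
Depth below ground = 785.7 − 612.41 = 173.3 m.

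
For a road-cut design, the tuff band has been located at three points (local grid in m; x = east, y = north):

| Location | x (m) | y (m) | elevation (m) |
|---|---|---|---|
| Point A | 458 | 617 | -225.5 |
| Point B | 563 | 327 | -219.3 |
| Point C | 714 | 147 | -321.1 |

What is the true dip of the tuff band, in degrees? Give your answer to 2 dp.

52.78°

Two edge vectors: Point A→Point B = (105, -290, 6.2), Point A→Point C = (256, -470, -95.6).
Normal n = (Point A→Point B) × (Point A→Point C) = (30638, 11625.2, 24890).
So ∂z/∂x = −n_x/n_z = −1.23094 and ∂z/∂y = −n_y/n_z = −0.46706.
Gradient magnitude |∇z| = √(a² + b²) = √(1.51520 + 0.21815) = 1.31657.
True dip = arctan(1.31657) = 52.78°, dipping toward ENE (azimuth ≈ 069°).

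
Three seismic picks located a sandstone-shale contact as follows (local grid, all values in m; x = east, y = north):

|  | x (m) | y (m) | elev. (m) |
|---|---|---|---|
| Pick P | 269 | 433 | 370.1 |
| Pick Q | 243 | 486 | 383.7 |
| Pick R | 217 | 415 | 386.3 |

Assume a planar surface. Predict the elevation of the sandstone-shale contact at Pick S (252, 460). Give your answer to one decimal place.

378.3 m

Let the plane be z = a·x + b·y + c.
Pick Q−Pick P: −26a + 53b = 13.6;  Pick R−Pick P: −52a − 18b = 16.2.
Solving gives a = −0.34225, b = 0.08871.
Then c = 370.1 − a·269 − b·433 = 423.75.
At (252, 460): z = −86.2 + 40.8 + 423.75 = 378.3 m.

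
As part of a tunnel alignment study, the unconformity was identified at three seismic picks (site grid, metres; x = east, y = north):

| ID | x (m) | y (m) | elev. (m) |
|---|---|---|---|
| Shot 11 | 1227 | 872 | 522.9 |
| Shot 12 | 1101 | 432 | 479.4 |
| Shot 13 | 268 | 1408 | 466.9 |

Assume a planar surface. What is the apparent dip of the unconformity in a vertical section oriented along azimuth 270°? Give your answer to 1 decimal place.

5.6°

Let the plane be z = a·x + b·y + c.
Shot 12−Shot 11: −126a − 440b = −43.5;  Shot 13−Shot 11: −959a + 536b = −56.
Solving gives a = 0.09797, b = 0.07081.
Unit vector along 270° is (sin 270°, cos 270°) = (-1.0000, -0.0000).
Slope in that direction = a·(-1.0000) + b·(-0.0000) = −0.09797.
Apparent dip = arctan|0.09797| = 5.6° (true dip is 6.9°, so apparent ≤ true as expected).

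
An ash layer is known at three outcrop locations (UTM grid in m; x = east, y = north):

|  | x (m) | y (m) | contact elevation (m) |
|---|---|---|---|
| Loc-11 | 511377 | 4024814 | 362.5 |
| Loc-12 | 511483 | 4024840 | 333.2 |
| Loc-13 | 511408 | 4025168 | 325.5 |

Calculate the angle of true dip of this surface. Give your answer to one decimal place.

Let the plane be z = a·x + b·y + c.
Loc-12−Loc-11: 106a + 26b = −29.3;  Loc-13−Loc-11: 31a + 354b = −37.
Solving gives a = −0.25628, b = −0.08208.
Gradient magnitude |∇z| = √(a² + b²) = √(0.06568 + 0.00674) = 0.26911.
True dip = arctan(0.26911) = 15.1°, dipping toward ENE (azimuth ≈ 072°).

15.1°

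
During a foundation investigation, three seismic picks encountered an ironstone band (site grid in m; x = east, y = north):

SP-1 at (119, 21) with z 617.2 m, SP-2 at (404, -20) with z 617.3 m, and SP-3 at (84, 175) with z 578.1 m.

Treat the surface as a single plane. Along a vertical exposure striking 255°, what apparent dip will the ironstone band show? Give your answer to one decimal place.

5.9°

Let the plane be z = a·x + b·y + c.
SP-2−SP-1: 285a − 41b = 0.1;  SP-3−SP-1: −35a + 154b = −39.1.
Solving gives a = −0.03740, b = −0.26240.
Unit vector along 255° is (sin 255°, cos 255°) = (-0.9659, -0.2588).
Slope in that direction = a·(-0.9659) + b·(-0.2588) = 0.10404.
Apparent dip = arctan|0.10404| = 5.9° (true dip is 14.8°, so apparent ≤ true as expected).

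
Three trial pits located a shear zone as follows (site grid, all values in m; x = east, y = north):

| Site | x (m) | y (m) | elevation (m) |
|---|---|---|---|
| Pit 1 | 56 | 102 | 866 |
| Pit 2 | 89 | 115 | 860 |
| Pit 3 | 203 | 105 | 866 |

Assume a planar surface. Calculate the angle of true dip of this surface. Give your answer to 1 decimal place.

Let the plane be z = a·x + b·y + c.
Pit 2−Pit 1: 33a + 13b = −6;  Pit 3−Pit 1: 147a + 3b = 0.
Solving gives a = 0.00993, b = −0.48675.
Gradient magnitude |∇z| = √(a² + b²) = √(0.00010 + 0.23693) = 0.48686.
True dip = arctan(0.48686) = 26.0°, dipping toward N (azimuth ≈ 359°).

26.0°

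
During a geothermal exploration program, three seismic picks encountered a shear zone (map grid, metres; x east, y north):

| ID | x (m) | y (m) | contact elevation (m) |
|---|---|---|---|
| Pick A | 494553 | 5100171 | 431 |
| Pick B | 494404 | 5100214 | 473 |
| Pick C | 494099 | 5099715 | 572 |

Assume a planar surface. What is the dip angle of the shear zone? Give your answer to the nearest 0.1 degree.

16.1°

Let the plane be z = a·x + b·y + c.
Pick B−Pick A: −149a + 43b = 42;  Pick C−Pick A: −454a − 456b = 141.
Solving gives a = −0.28828, b = −0.02219.
Gradient magnitude |∇z| = √(a² + b²) = √(0.08311 + 0.00049) = 0.28914.
True dip = arctan(0.28914) = 16.1°, dipping toward E (azimuth ≈ 086°).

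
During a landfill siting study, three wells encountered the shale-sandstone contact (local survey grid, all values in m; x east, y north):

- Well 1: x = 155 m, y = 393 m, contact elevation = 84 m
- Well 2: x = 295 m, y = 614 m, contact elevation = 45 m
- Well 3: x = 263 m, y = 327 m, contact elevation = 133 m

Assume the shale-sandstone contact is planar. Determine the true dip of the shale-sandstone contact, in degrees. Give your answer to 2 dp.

22.64°

Let the plane be z = a·x + b·y + c.
Well 2−Well 1: 140a + 221b = −39;  Well 3−Well 1: 108a − 66b = 49.
Solving gives a = 0.24934, b = −0.33442.
Gradient magnitude |∇z| = √(a² + b²) = √(0.06217 + 0.11184) = 0.41714.
True dip = arctan(0.41714) = 22.64°, dipping toward NW (azimuth ≈ 323°).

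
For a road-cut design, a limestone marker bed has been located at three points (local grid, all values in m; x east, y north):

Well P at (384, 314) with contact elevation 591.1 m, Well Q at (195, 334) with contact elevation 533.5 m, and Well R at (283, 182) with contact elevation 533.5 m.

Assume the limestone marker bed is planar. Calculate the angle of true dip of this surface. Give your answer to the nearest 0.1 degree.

20.6°

Let the plane be z = a·x + b·y + c.
Well Q−Well P: −189a + 20b = −57.6;  Well R−Well P: −101a − 132b = −57.6.
Solving gives a = 0.32465, b = 0.18796.
Gradient magnitude |∇z| = √(a² + b²) = √(0.10540 + 0.03533) = 0.37513.
True dip = arctan(0.37513) = 20.6°, dipping toward WSW (azimuth ≈ 240°).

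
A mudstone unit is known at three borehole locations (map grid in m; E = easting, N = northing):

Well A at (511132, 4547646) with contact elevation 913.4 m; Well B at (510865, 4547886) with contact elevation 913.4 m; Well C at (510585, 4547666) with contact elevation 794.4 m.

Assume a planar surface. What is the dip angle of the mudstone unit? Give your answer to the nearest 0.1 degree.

18.7°

Two edge vectors: Well A→Well B = (-267, 240, 0), Well A→Well C = (-547, 20, -119).
Normal n = (Well A→Well B) × (Well A→Well C) = (-28560, -31773, 125940).
So ∂z/∂E = −n_x/n_z = 0.22677 and ∂z/∂N = −n_y/n_z = 0.25229.
Gradient magnitude |∇z| = √(a² + b²) = √(0.05143 + 0.06365) = 0.33923.
True dip = arctan(0.33923) = 18.7°, dipping toward SW (azimuth ≈ 222°).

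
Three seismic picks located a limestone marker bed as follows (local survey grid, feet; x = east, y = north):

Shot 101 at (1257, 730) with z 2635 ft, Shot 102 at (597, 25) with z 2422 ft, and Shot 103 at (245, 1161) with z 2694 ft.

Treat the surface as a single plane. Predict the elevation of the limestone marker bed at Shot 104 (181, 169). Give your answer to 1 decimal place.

Two edge vectors: Shot 101→Shot 102 = (-660, -705, -213), Shot 101→Shot 103 = (-1012, 431, 59).
Normal n = (Shot 101→Shot 102) × (Shot 101→Shot 103) = (50208, 254496, -997920).
So ∂z/∂x = −n_x/n_z = 0.050313 and ∂z/∂y = −n_y/n_z = 0.255026.
Intercept c from Shot 101: 2635 − 63.24 − 186.17 = 2385.59.
At (181, 169): z = 9.1 + 43.1 + 2385.59 = 2437.8 ft.

2437.8 ft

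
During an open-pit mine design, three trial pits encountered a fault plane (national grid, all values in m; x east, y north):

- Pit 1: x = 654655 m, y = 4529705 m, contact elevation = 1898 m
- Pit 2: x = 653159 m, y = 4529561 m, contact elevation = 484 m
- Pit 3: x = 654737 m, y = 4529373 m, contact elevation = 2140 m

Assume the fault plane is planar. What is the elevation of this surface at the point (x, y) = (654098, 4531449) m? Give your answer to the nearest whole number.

502 m

Let the plane be z = a·x + b·y + c.
Pit 2−Pit 1: −1496a − 144b = −1414;  Pit 3−Pit 1: 82a − 332b = 242.
Solving gives a = 0.99177155, b = −0.48396004.
Then c = 1898 − a·654655 − b·4529705 = 1544826.00.
At (654098, 4531449): z = 648715.8 − 2193040.2 + 1544826.00 = 501.6 m.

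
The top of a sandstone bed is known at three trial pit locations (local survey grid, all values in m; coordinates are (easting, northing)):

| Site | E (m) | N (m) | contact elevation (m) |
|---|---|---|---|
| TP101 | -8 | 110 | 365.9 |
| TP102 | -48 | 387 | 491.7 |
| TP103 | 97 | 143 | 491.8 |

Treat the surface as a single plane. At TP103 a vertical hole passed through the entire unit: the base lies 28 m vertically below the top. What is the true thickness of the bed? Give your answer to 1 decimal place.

18.1 m

Two edge vectors: TP101→TP102 = (-40, 277, 125.8), TP101→TP103 = (105, 33, 125.9).
Normal n = (TP101→TP102) × (TP101→TP103) = (30722.9, 18245, -30405).
So ∂z/∂E = −n_x/n_z = 1.01046 and ∂z/∂N = −n_y/n_z = 0.60007.
|∇z| = √(a²+b²) = 1.17520, so dip δ = arctan(1.17520) = 49.60°.
True thickness = vertical thickness × cos δ = 28 × cos 49.60° = 18.1 m.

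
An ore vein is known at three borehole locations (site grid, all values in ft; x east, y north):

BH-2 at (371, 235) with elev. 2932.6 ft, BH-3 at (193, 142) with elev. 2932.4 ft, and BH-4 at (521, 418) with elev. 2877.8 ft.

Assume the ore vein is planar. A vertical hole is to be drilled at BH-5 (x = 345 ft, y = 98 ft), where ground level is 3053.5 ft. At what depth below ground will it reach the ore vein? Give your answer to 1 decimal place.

Let the plane be z = a·x + b·y + c.
BH-3−BH-2: −178a − 93b = −0.2;  BH-4−BH-2: 150a + 183b = −54.8.
Solving gives a = 0.27561, b = −0.52537.
Then c = 2932.6 − a·371 − b·235 = 2953.81.
At (345, 98): z_contact = 95.09 − 51.49 + 2953.81 = 2997.41 ft.
Depth below ground = 3053.5 − 2997.41 = 56.1 ft.

56.1 ft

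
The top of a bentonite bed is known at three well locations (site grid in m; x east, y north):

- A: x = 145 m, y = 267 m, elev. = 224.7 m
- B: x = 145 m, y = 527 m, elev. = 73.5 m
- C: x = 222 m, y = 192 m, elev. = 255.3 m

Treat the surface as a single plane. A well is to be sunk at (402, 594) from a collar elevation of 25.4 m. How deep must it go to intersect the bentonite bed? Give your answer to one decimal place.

Let the plane be z = a·x + b·y + c.
B−A: 0a + 260b = −151.2;  C−A: 77a − 75b = 30.6.
Solving gives a = −0.16903, b = −0.58154.
Then c = 224.7 − a·145 − b·267 = 404.48.
At (402, 594): z_contact = −67.95 − 345.43 + 404.48 = -8.90 m.
Depth below ground = 25.4 − (-8.90) = 34.3 m.

34.3 m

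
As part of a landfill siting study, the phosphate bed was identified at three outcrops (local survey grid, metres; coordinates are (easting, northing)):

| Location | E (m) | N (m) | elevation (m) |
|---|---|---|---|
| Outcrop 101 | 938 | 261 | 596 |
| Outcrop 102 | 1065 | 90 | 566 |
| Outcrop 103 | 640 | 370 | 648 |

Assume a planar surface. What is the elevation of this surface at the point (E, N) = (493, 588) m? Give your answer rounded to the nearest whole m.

Let the plane be z = a·E + b·N + c.
Outcrop 102−Outcrop 101: 127a − 171b = −30;  Outcrop 103−Outcrop 101: −298a + 109b = 52.
Solving gives a = −0.15148, b = 0.06294.
Then c = 596 − a·938 − b·261 = 721.66.
At (493, 588): z = −74.7 + 37.0 + 721.66 = 684.0 m.

684 m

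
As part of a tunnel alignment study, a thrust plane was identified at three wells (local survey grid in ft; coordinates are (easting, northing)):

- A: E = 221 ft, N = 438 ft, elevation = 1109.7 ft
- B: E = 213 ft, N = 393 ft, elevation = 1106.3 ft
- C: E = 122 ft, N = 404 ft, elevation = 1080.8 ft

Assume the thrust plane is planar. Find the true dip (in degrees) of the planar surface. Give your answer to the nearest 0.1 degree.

Two edge vectors: A→B = (-8, -45, -3.4), A→C = (-99, -34, -28.9).
Normal n = (A→B) × (A→C) = (1184.9, 105.4, -4183).
So ∂z/∂E = −n_x/n_z = 0.28327 and ∂z/∂N = −n_y/n_z = 0.02520.
Gradient magnitude |∇z| = √(a² + b²) = √(0.08024 + 0.00063) = 0.28438.
True dip = arctan(0.28438) = 15.9°, dipping toward W (azimuth ≈ 265°).

15.9°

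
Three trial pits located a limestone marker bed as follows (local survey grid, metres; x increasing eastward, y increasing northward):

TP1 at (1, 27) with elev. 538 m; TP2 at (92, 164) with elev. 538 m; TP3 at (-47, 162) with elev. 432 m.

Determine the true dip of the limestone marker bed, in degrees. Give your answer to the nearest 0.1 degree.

Two edge vectors: TP1→TP2 = (91, 137, 0), TP1→TP3 = (-48, 135, -106).
Normal n = (TP1→TP2) × (TP1→TP3) = (-14522, 9646, 18861).
So ∂z/∂x = −n_x/n_z = 0.76995 and ∂z/∂y = −n_y/n_z = −0.51143.
Gradient magnitude |∇z| = √(a² + b²) = √(0.59282 + 0.26156) = 0.92433.
True dip = arctan(0.92433) = 42.7°, dipping toward WNW (azimuth ≈ 304°).

42.7°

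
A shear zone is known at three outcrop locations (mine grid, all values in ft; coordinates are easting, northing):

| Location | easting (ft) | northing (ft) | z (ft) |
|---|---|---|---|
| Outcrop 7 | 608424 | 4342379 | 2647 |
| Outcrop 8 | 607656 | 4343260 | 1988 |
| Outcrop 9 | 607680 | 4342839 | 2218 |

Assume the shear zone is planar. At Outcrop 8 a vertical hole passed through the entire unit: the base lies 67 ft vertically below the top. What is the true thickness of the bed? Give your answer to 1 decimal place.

Two edge vectors: Outcrop 7→Outcrop 8 = (-768, 881, -659), Outcrop 7→Outcrop 9 = (-744, 460, -429).
Normal n = (Outcrop 7→Outcrop 8) × (Outcrop 7→Outcrop 9) = (-74809, 160824, 302184).
So ∂z/∂easting = −n_x/n_z = 0.24756 and ∂z/∂northing = −n_y/n_z = −0.53221.
|∇z| = √(a²+b²) = 0.58697, so dip δ = arctan(0.58697) = 30.41°.
True thickness = vertical thickness × cos δ = 67 × cos 30.41° = 57.8 ft.

57.8 ft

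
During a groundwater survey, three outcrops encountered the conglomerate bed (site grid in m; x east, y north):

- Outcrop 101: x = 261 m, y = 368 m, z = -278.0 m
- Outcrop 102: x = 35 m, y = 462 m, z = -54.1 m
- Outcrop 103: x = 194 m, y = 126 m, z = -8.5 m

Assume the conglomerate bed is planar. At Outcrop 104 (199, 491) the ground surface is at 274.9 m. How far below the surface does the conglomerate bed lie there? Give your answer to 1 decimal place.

564.6 m

Let the plane be z = a·x + b·y + c.
Outcrop 102−Outcrop 101: −226a + 94b = 223.9;  Outcrop 103−Outcrop 101: −67a − 242b = 269.5.
Solving gives a = −1.30377, b = −0.75268.
Then c = -278 − a·261 − b·368 = 339.27.
At (199, 491): z_contact = −259.45 − 369.56 + 339.27 = -289.75 m.
Depth below ground = 274.9 − (-289.75) = 564.6 m.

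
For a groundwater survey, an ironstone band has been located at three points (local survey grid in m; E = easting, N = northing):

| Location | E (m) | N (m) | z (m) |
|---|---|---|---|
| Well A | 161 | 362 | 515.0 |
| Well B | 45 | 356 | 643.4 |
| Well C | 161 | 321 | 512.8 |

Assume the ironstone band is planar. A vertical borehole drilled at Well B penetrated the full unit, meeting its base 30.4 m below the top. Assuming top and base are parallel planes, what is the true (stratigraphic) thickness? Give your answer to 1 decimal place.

20.3 m

Two edge vectors: Well A→Well B = (-116, -6, 128.4), Well A→Well C = (0, -41, -2.2).
Normal n = (Well A→Well B) × (Well A→Well C) = (5277.6, -255.2, 4756).
So ∂z/∂E = −n_x/n_z = −1.10967 and ∂z/∂N = −n_y/n_z = 0.05366.
|∇z| = √(a²+b²) = 1.11097, so dip δ = arctan(1.11097) = 48.01°.
True thickness = vertical thickness × cos δ = 30.4 × cos 48.01° = 20.3 m.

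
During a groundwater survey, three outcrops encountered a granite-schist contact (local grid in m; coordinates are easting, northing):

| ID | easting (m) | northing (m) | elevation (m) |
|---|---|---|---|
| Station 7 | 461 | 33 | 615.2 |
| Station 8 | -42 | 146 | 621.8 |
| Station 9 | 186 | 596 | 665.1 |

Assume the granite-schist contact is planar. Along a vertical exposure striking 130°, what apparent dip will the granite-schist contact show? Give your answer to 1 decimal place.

Let the plane be z = a·easting + b·northing + c.
Station 8−Station 7: −503a + 113b = 6.6;  Station 9−Station 7: −275a + 563b = 49.9.
Solving gives a = 0.00763, b = 0.09236.
Unit vector along 130° is (sin 130°, cos 130°) = (0.7660, -0.6428).
Slope in that direction = a·(0.7660) + b·(-0.6428) = −0.05352.
Apparent dip = arctan|0.05352| = 3.1° (true dip is 5.3°, so apparent ≤ true as expected).

3.1°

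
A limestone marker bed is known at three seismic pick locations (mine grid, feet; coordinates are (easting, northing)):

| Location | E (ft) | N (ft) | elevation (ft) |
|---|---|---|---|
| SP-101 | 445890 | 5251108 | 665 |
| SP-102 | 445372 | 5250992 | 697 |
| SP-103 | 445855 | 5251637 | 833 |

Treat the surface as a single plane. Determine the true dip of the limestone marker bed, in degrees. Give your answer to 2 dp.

Let the plane be z = a·E + b·N + c.
SP-102−SP-101: −518a − 116b = 32;  SP-103−SP-101: −35a + 529b = 168.
Solving gives a = −0.13095, b = 0.30892.
Gradient magnitude |∇z| = √(a² + b²) = √(0.01715 + 0.09543) = 0.33553.
True dip = arctan(0.33553) = 18.55°, dipping toward SSE (azimuth ≈ 157°).

18.55°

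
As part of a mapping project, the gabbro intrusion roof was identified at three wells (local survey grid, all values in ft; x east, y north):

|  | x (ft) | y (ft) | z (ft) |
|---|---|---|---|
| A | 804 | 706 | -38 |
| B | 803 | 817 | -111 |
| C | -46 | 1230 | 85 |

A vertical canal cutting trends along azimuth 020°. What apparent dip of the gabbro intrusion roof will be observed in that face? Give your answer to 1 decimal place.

Two edge vectors: A→B = (-1, 111, -73), A→C = (-850, 524, 123).
Normal n = (A→B) × (A→C) = (51905, 62173, 93826).
So ∂z/∂x = −n_x/n_z = −0.55320 and ∂z/∂y = −n_y/n_z = −0.66264.
Unit vector along 020° is (sin 20°, cos 20°) = (0.3420, 0.9397).
Slope in that direction = a·(0.3420) + b·(0.9397) = −0.81189.
Apparent dip = arctan|0.81189| = 39.1° (true dip is 40.8°, so apparent ≤ true as expected).

39.1°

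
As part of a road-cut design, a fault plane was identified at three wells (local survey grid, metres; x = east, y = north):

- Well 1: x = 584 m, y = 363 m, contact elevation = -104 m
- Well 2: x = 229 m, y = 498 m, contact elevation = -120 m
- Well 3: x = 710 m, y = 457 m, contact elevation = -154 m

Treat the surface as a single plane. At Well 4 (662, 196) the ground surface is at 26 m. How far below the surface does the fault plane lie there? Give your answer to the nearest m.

Two edge vectors: Well 1→Well 2 = (-355, 135, -16), Well 1→Well 3 = (126, 94, -50).
Normal n = (Well 1→Well 2) × (Well 1→Well 3) = (-5246, -19766, -50380).
So ∂z/∂x = −n_x/n_z = −0.10413 and ∂z/∂y = −n_y/n_z = −0.39234.
Intercept c from Well 1: -104 + 60.81 + 142.42 = 99.23.
At (662, 196): z_contact = −68.9 − 76.9 + 99.23 = -46.6 m.
Depth below ground = 26 − (-46.6) = 73 m.

73 m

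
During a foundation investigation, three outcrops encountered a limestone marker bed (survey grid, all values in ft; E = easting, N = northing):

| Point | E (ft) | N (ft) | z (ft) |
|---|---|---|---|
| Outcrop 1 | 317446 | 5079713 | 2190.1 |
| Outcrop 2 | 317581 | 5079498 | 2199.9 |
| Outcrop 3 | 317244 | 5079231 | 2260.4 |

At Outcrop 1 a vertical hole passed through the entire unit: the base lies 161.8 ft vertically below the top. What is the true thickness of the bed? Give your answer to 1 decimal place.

160.2 ft

Let the plane be z = a·E + b·N + c.
Outcrop 2−Outcrop 1: 135a − 215b = 9.8;  Outcrop 3−Outcrop 1: −202a − 482b = 70.3.
Solving gives a = −0.09577, b = −0.10572.
|∇z| = √(a²+b²) = 0.14264, so dip δ = arctan(0.14264) = 8.12°.
True thickness = vertical thickness × cos δ = 161.8 × cos 8.12° = 160.2 ft.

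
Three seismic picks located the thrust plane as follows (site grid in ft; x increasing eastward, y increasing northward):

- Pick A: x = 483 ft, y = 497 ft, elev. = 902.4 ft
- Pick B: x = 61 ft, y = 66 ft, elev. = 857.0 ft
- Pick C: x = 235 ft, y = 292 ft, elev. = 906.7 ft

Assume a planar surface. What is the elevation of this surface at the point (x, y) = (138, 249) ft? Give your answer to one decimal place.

932.2 ft

Two edge vectors: Pick A→Pick B = (-422, -431, -45.4), Pick A→Pick C = (-248, -205, 4.3).
Normal n = (Pick A→Pick B) × (Pick A→Pick C) = (-11160.3, 13073.8, -20378).
So ∂z/∂x = −n_x/n_z = −0.54766 and ∂z/∂y = −n_y/n_z = 0.64156.
Intercept c from Pick A: 902.4 + 264.52 − 318.86 = 848.06.
At (138, 249): z = −75.6 + 159.7 + 848.06 = 932.2 ft.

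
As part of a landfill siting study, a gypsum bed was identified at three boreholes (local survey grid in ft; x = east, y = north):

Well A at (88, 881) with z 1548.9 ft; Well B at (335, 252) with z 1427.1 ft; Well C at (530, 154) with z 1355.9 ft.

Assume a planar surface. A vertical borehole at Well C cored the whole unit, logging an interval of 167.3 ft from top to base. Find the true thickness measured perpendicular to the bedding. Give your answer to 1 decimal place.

Let the plane be z = a·x + b·y + c.
Well B−Well A: 247a − 629b = −121.8;  Well C−Well A: 442a − 727b = −193.
Solving gives a = −0.33366, b = 0.06262.
|∇z| = √(a²+b²) = 0.33948, so dip δ = arctan(0.33948) = 18.75°.
True thickness = vertical thickness × cos δ = 167.3 × cos 18.75° = 158.4 ft.

158.4 ft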